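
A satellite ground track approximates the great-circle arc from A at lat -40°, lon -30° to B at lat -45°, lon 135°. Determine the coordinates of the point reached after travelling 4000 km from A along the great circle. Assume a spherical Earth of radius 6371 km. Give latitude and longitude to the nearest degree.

Write both endpoints as unit vectors p₁, p₂ with components (cos φ cos λ, cos φ sin λ, sin φ).
The central angle between the endpoints is δ = arccos(p₁·p₂) ≈ 1.640 rad (93.9°). The total great-circle distance is δ·R ≈ 1.640 × 6371 ≈ 10446 km, so the target fraction is f = 4000/10446 ≈ 0.383.
Interpolate at f ≈ 0.383 with slerp weights a = sin((1−f)δ)/sin δ ≈ 0.850, b = sin(fδ)/sin δ ≈ 0.589.
p = a·p₁ + b·p₂ ≈ (0.269, -0.031, -0.963); φ = arcsin(p_z) ≈ -74.27°, λ = atan2(p_y, p_x) ≈ -6.58°.

≈ lat -74°, lon -7°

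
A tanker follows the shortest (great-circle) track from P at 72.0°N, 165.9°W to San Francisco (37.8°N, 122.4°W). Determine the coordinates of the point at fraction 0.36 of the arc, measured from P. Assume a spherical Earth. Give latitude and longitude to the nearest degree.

Write both endpoints as unit vectors p₁, p₂ with components (cos φ cos λ, cos φ sin λ, sin φ).
The central angle between the endpoints is δ = arccos(p₁·p₂) ≈ 0.707 rad (40.5°).
Interpolate at f = 0.36 with slerp weights a = sin((1−f)δ)/sin δ ≈ 0.673, b = sin(fδ)/sin δ ≈ 0.388.
p = a·p₁ + b·p₂ ≈ (-0.366, -0.309, 0.878); φ = arcsin(p_z) ≈ 61.37°, λ = atan2(p_y, p_x) ≈ -139.79°.

≈ 61°N, 140°W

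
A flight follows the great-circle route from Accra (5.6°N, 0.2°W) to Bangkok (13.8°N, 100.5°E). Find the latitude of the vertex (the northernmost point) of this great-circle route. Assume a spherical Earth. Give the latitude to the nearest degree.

The great circle lies in the plane with unit normal n̂ = (p₁ × p₂)/|p₁ × p₂|.
Here n̂_z ≈ +0.961; the vertex latitude is φ_max = arccos|n̂_z| ≈ 16.0°.
Check via Clairaut: cos φ_max = |cos φ₁| · sin C = cos(5.6°)·sin(75.0°) ≈ 0.961, again giving ≈ 16.0°.

≈ 16°N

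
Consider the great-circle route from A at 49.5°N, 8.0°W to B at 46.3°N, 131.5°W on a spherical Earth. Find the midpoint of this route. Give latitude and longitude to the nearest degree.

Convert each endpoint to a unit vector on the sphere (x = cos φ cos λ, y = cos φ sin λ, z = sin φ).
The central angle between the endpoints is δ = arccos(p₁·p₂) ≈ 1.264 rad (72.4°).
Interpolate at f = 1/2 with slerp weights a = sin((1−f)δ)/sin δ ≈ 0.620, b = sin(fδ)/sin δ ≈ 0.620.
p = a·p₁ + b·p₂ ≈ (0.115, -0.377, 0.919); φ = arcsin(p_z) ≈ 66.81°, λ = atan2(p_y, p_x) ≈ -73.04°.

≈ 67°N, 73°W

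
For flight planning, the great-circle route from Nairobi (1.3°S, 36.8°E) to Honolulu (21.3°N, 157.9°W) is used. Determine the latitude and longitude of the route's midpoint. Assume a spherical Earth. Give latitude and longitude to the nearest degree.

≈ 53°N, 104°E

Convert each endpoint to a unit vector on the sphere (x = cos φ cos λ, y = cos φ sin λ, z = sin φ).
The central angle between the endpoints is δ = arccos(p₁·p₂) ≈ 2.712 rad (155.4°).
Interpolate at f = 1/2 with slerp weights a = sin((1−f)δ)/sin δ ≈ 2.347, b = sin(fδ)/sin δ ≈ 2.347.
p = a·p₁ + b·p₂ ≈ (-0.147, 0.583, 0.799); φ = arcsin(p_z) ≈ 53.05°, λ = atan2(p_y, p_x) ≈ 104.17°.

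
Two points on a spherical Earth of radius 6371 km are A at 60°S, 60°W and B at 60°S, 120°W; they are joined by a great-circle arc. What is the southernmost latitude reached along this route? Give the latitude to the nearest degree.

The great circle lies in the plane with unit normal n̂ = (p₁ × p₂)/|p₁ × p₂|.
Here n̂_z ≈ -0.447; the vertex latitude is φ_max = arccos|n̂_z| ≈ 63.4°.
Check via Clairaut: cos φ_max = |cos φ₁| · sin C = cos(60.0°)·sin(116.6°) ≈ 0.447, again giving ≈ 63.4°.

≈ 63°S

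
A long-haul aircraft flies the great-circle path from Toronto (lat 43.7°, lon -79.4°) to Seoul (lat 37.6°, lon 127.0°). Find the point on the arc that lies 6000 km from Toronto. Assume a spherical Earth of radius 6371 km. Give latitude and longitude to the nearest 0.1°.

≈ lat 72.4°, lon 171.8°

Write both endpoints as unit vectors p₁, p₂ with components (cos φ cos λ, cos φ sin λ, sin φ).
The central angle between the endpoints is δ = arccos(p₁·p₂) ≈ 1.662 rad (95.3°). The total great-circle distance is δ·R ≈ 1.662 × 6371 ≈ 10591 km, so the target fraction is f = 6000/10591 ≈ 0.566.
Interpolate at f ≈ 0.566 with slerp weights a = sin((1−f)δ)/sin δ ≈ 0.663, b = sin(fδ)/sin δ ≈ 0.812.
p = a·p₁ + b·p₂ ≈ (-0.299, 0.043, 0.953); φ = arcsin(p_z) ≈ 72.42°, λ = atan2(p_y, p_x) ≈ 171.84°.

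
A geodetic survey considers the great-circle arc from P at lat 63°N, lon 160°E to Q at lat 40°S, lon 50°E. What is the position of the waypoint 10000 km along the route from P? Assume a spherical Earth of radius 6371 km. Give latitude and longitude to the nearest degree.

Write both endpoints as unit vectors p₁, p₂ with components (cos φ cos λ, cos φ sin λ, sin φ).
The central angle between the endpoints is δ = arccos(p₁·p₂) ≈ 2.335 rad (133.8°). The total great-circle distance is δ·R ≈ 2.335 × 6371 ≈ 14874 km, so the target fraction is f = 10000/14874 ≈ 0.672.
Interpolate at f ≈ 0.672 with slerp weights a = sin((1−f)δ)/sin δ ≈ 0.959, b = sin(fδ)/sin δ ≈ 1.385.
p = a·p₁ + b·p₂ ≈ (0.273, 0.961, -0.036); φ = arcsin(p_z) ≈ -2.04°, λ = atan2(p_y, p_x) ≈ 74.16°.

≈ lat 2°S, lon 74°E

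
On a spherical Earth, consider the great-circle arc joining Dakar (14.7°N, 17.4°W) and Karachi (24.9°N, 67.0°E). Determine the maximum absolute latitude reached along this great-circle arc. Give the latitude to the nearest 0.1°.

≈ 27.2°N

The great circle lies in the plane with unit normal n̂ = (p₁ × p₂)/|p₁ × p₂|.
Here n̂_z ≈ +0.890; the vertex latitude is φ_max = arccos|n̂_z| ≈ 27.2°.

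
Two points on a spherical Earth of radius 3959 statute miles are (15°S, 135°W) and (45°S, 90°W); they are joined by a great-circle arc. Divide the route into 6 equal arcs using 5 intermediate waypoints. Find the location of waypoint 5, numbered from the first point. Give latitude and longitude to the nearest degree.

≈ (41°S, 100°W)

Convert each endpoint to a unit vector on the sphere (x = cos φ cos λ, y = cos φ sin λ, z = sin φ).
The central angle between the endpoints is δ = arccos(p₁·p₂) ≈ 0.842 rad (48.2°).
Interpolate at f = 5/6 with slerp weights a = sin((1−f)δ)/sin δ ≈ 0.188, b = sin(fδ)/sin δ ≈ 0.865.
p = a·p₁ + b·p₂ ≈ (-0.128, -0.740, -0.660); φ = arcsin(p_z) ≈ -41.33°, λ = atan2(p_y, p_x) ≈ -99.82°.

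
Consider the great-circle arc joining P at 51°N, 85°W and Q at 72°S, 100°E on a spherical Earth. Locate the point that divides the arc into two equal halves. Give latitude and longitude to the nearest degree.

≈ 28°S, 90°W

Convert each endpoint to a unit vector on the sphere (x = cos φ cos λ, y = cos φ sin λ, z = sin φ).
The central angle between the endpoints is δ = arccos(p₁·p₂) ≈ 2.773 rad (158.9°).
Interpolate at f = 1/2 with slerp weights a = sin((1−f)δ)/sin δ ≈ 2.729, b = sin(fδ)/sin δ ≈ 2.729.
p = a·p₁ + b·p₂ ≈ (0.003, -0.880, -0.475); φ = arcsin(p_z) ≈ -28.33°, λ = atan2(p_y, p_x) ≈ -89.79°.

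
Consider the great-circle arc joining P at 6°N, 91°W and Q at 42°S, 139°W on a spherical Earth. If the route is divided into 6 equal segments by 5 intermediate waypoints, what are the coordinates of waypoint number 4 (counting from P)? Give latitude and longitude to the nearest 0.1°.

From cos δ = sin φ₁ sin φ₂ + cos φ₁ cos φ₂ cos Δλ, the central angle is δ ≈ 1.132 rad (64.9°).
Interpolate at f = 4/6 with slerp weights a = sin((1−f)δ)/sin δ ≈ 0.407, b = sin(fδ)/sin δ ≈ 0.757.
p = a·p₁ + b·p₂ ≈ (-0.432, -0.774, -0.464); φ = arcsin(p_z) ≈ -27.64°, λ = atan2(p_y, p_x) ≈ -119.15°.

≈ 27.6°S, 119.1°W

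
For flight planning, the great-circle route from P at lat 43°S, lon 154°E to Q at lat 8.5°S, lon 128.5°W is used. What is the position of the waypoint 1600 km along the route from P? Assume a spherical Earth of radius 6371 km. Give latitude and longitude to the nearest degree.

Write both endpoints as unit vectors p₁, p₂ with components (cos φ cos λ, cos φ sin λ, sin φ).
The central angle between the endpoints is δ = arccos(p₁·p₂) ≈ 1.311 rad (75.1°). The total great-circle distance is δ·R ≈ 1.311 × 6371 ≈ 8349 km, so the target fraction is f = 1600/8349 ≈ 0.192.
Interpolate at f ≈ 0.192 with slerp weights a = sin((1−f)δ)/sin δ ≈ 0.902, b = sin(fδ)/sin δ ≈ 0.257.
p = a·p₁ + b·p₂ ≈ (-0.752, 0.090, -0.653); φ = arcsin(p_z) ≈ -40.80°, λ = atan2(p_y, p_x) ≈ 173.15°.

≈ lat 41°S, lon 173°E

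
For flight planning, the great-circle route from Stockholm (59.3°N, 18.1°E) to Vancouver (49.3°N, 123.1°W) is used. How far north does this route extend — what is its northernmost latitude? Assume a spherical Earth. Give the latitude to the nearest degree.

The great circle lies in the plane with unit normal n̂ = (p₁ × p₂)/|p₁ × p₂|.
Here n̂_z ≈ -0.227; the vertex latitude is φ_max = arccos|n̂_z| ≈ 76.9°.
Check via Clairaut: cos φ_max = |cos φ₁| · sin C = cos(59.3°)·sin(26.4°) ≈ 0.227, again giving ≈ 76.9°.

≈ 77°N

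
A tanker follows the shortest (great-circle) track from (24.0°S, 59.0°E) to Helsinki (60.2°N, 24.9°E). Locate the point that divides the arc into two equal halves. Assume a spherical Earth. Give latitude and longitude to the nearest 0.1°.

From cos δ = sin φ₁ sin φ₂ + cos φ₁ cos φ₂ cos Δλ, the central angle is δ ≈ 1.548 rad (88.7°).
Interpolate at f = 1/2 with slerp weights a = sin((1−f)δ)/sin δ ≈ 0.699, b = sin(fδ)/sin δ ≈ 0.699.
p = a·p₁ + b·p₂ ≈ (0.644, 0.694, 0.322); φ = arcsin(p_z) ≈ 18.80°, λ = atan2(p_y, p_x) ≈ 47.13°.

≈ (18.8°N, 47.1°E)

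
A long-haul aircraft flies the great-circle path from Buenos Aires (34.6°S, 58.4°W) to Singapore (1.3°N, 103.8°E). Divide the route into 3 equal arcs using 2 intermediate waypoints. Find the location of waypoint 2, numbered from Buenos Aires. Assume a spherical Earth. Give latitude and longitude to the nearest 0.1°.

The haversine formula gives a central angle δ ≈ 2.492 rad (142.8°) between the endpoints.
Interpolate at f = 2/3 with slerp weights a = sin((1−f)δ)/sin δ ≈ 1.221, b = sin(fδ)/sin δ ≈ 1.647.
p = a·p₁ + b·p₂ ≈ (0.134, 0.743, -0.656); φ = arcsin(p_z) ≈ -40.99°, λ = atan2(p_y, p_x) ≈ 79.78°.

≈ 41.0°S, 79.8°E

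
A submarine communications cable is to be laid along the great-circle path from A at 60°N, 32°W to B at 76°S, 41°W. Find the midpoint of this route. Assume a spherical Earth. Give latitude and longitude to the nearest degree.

≈ 8°S, 35°W

Write both endpoints as unit vectors p₁, p₂ with components (cos φ cos λ, cos φ sin λ, sin φ).
The central angle between the endpoints is δ = arccos(p₁·p₂) ≈ 2.376 rad (136.1°).
Interpolate at f = 1/2 with slerp weights a = sin((1−f)δ)/sin δ ≈ 1.338, b = sin(fδ)/sin δ ≈ 1.338.
p = a·p₁ + b·p₂ ≈ (0.812, -0.567, -0.140); φ = arcsin(p_z) ≈ -8.02°, λ = atan2(p_y, p_x) ≈ -34.93°.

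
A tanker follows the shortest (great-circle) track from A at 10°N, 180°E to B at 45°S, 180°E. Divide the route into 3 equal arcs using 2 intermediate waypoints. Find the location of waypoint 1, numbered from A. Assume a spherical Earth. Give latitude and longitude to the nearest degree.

≈ 8°S, 180°E

Write both endpoints as unit vectors p₁, p₂ with components (cos φ cos λ, cos φ sin λ, sin φ).
The central angle between the endpoints is δ = arccos(p₁·p₂) ≈ 0.960 rad (55.0°).
Interpolate at f = 1/3 with slerp weights a = sin((1−f)δ)/sin δ ≈ 0.729, b = sin(fδ)/sin δ ≈ 0.384.
p = a·p₁ + b·p₂ ≈ (-0.989, 0.000, -0.145); φ = arcsin(p_z) ≈ -8.33°, λ = atan2(p_y, p_x) ≈ 180.00°.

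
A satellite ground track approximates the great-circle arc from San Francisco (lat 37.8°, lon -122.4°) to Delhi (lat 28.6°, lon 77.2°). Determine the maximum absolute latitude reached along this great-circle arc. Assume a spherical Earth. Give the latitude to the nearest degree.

The great circle lies in the plane with unit normal n̂ = (p₁ × p₂)/|p₁ × p₂|.
Here n̂_z ≈ -0.249; the vertex latitude is φ_max = arccos|n̂_z| ≈ 75.6°.
Check via Clairaut: cos φ_max = |cos φ₁| · sin C = cos(37.8°)·sin(18.4°) ≈ 0.249, again giving ≈ 75.6°.

≈ 76°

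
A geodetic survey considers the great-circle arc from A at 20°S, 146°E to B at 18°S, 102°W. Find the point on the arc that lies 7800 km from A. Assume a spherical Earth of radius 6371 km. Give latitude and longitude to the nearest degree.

The haversine formula gives a central angle δ ≈ 1.802 rad (103.2°) between the endpoints. The total great-circle distance is δ·R ≈ 1.802 × 6371 ≈ 11480 km, so the target fraction is f = 7800/11480 ≈ 0.679.
Interpolate at f ≈ 0.679 with slerp weights a = sin((1−f)δ)/sin δ ≈ 0.561, b = sin(fδ)/sin δ ≈ 0.966.
p = a·p₁ + b·p₂ ≈ (-0.628, -0.604, -0.490); φ = arcsin(p_z) ≈ -29.37°, λ = atan2(p_y, p_x) ≈ -136.11°.

≈ 29°S, 136°W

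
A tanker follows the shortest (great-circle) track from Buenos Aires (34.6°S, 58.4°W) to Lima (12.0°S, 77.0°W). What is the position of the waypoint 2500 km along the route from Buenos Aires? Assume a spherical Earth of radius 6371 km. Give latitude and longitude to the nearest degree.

≈ (17°S, 74°W)

The haversine formula gives a central angle δ ≈ 0.492 rad (28.2°) between the endpoints. The total great-circle distance is δ·R ≈ 0.492 × 6371 ≈ 3138 km, so the target fraction is f = 2500/3138 ≈ 0.797.
Interpolate at f ≈ 0.797 with slerp weights a = sin((1−f)δ)/sin δ ≈ 0.211, b = sin(fδ)/sin δ ≈ 0.809.
p = a·p₁ + b·p₂ ≈ (0.269, -0.919, -0.288); φ = arcsin(p_z) ≈ -16.75°, λ = atan2(p_y, p_x) ≈ -73.68°.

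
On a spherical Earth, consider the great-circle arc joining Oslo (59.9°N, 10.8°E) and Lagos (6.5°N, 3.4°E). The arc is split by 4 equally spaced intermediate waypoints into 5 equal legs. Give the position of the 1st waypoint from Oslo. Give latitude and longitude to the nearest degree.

≈ 49°N, 8°E

From cos δ = sin φ₁ sin φ₂ + cos φ₁ cos φ₂ cos Δλ, the central angle is δ ≈ 0.937 rad (53.7°).
Interpolate at f = 1/5 with slerp weights a = sin((1−f)δ)/sin δ ≈ 0.846, b = sin(fδ)/sin δ ≈ 0.231.
p = a·p₁ + b·p₂ ≈ (0.646, 0.093, 0.758); φ = arcsin(p_z) ≈ 49.26°, λ = atan2(p_y, p_x) ≈ 8.20°.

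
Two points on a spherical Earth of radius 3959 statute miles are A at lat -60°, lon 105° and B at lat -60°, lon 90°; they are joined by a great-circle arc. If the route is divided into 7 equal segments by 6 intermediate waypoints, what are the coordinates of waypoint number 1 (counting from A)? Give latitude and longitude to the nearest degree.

Convert each endpoint to a unit vector on the sphere (x = cos φ cos λ, y = cos φ sin λ, z = sin φ).
The central angle between the endpoints is δ = arccos(p₁·p₂) ≈ 0.131 rad (7.5°).
Interpolate at f = 1/7 with slerp weights a = sin((1−f)δ)/sin δ ≈ 0.858, b = sin(fδ)/sin δ ≈ 0.143.
p = a·p₁ + b·p₂ ≈ (-0.111, 0.486, -0.867); φ = arcsin(p_z) ≈ -60.10°, λ = atan2(p_y, p_x) ≈ 102.87°.

≈ lat -60°, lon 103°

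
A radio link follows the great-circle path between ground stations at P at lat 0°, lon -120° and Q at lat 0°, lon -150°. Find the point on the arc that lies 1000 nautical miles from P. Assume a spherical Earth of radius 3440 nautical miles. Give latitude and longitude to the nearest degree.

≈ lat 0°, lon -137°

Convert each endpoint to a unit vector on the sphere (x = cos φ cos λ, y = cos φ sin λ, z = sin φ).
The central angle between the endpoints is δ = arccos(p₁·p₂) ≈ 0.524 rad (30.0°). The total great-circle distance is δ·R ≈ 0.524 × 3440 ≈ 1801 nmi, so the target fraction is f = 1000/1801 ≈ 0.555.
Interpolate at f ≈ 0.555 with slerp weights a = sin((1−f)δ)/sin δ ≈ 0.462, b = sin(fδ)/sin δ ≈ 0.573.
p = a·p₁ + b·p₂ ≈ (-0.727, -0.686, 0.000); φ = arcsin(p_z) ≈ 0.00°, λ = atan2(p_y, p_x) ≈ -136.66°.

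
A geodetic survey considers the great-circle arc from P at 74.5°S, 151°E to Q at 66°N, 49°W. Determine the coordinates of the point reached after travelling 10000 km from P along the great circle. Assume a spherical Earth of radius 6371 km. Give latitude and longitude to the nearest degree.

The haversine formula gives a central angle δ ≈ 2.954 rad (169.3°) between the endpoints. The total great-circle distance is δ·R ≈ 2.954 × 6371 ≈ 18820 km, so the target fraction is f = 10000/18820 ≈ 0.531.
Interpolate at f ≈ 0.531 with slerp weights a = sin((1−f)δ)/sin δ ≈ 5.270, b = sin(fδ)/sin δ ≈ 5.363.
p = a·p₁ + b·p₂ ≈ (0.199, -0.963, -0.179); φ = arcsin(p_z) ≈ -10.32°, λ = atan2(p_y, p_x) ≈ -78.31°.

≈ 10°S, 78°W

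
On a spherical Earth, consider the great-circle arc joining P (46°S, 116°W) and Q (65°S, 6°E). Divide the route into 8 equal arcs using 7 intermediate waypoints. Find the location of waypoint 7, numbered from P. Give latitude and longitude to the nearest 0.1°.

Write both endpoints as unit vectors p₁, p₂ with components (cos φ cos λ, cos φ sin λ, sin φ).
The central angle between the endpoints is δ = arccos(p₁·p₂) ≈ 1.051 rad (60.2°).
Interpolate at f = 7/8 with slerp weights a = sin((1−f)δ)/sin δ ≈ 0.151, b = sin(fδ)/sin δ ≈ 0.916.
p = a·p₁ + b·p₂ ≈ (0.339, -0.054, -0.939); φ = arcsin(p_z) ≈ -69.91°, λ = atan2(p_y, p_x) ≈ -9.01°.

≈ (69.9°S, 9.0°W)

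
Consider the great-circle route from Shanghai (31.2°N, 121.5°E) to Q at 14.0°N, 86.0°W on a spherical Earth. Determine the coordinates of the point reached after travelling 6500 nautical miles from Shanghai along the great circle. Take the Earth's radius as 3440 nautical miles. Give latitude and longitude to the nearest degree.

≈ 30°N, 97°W

From cos δ = sin φ₁ sin φ₂ + cos φ₁ cos φ₂ cos Δλ, the central angle is δ ≈ 2.228 rad (127.7°). The total great-circle distance is δ·R ≈ 2.228 × 3440 ≈ 7664 nmi, so the target fraction is f = 6500/7664 ≈ 0.848.
Interpolate at f ≈ 0.848 with slerp weights a = sin((1−f)δ)/sin δ ≈ 0.419, b = sin(fδ)/sin δ ≈ 1.199.
p = a·p₁ + b·p₂ ≈ (-0.106, -0.855, 0.507); φ = arcsin(p_z) ≈ 30.49°, λ = atan2(p_y, p_x) ≈ -97.08°.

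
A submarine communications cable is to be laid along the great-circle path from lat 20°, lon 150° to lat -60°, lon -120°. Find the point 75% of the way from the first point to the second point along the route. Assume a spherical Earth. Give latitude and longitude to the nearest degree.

The haversine formula gives a central angle δ ≈ 1.872 rad (107.2°) between the endpoints.
Interpolate at f = 0.75 with slerp weights a = sin((1−f)δ)/sin δ ≈ 0.472, b = sin(fδ)/sin δ ≈ 1.032.
p = a·p₁ + b·p₂ ≈ (-0.642, -0.225, -0.733); φ = arcsin(p_z) ≈ -47.10°, λ = atan2(p_y, p_x) ≈ -160.68°.

≈ lat -47°, lon -161°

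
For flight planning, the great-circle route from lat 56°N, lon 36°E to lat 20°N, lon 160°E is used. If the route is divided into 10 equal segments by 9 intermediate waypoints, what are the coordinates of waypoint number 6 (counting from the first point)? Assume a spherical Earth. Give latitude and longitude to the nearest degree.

≈ lat 50°N, lon 135°E

Write both endpoints as unit vectors p₁, p₂ with components (cos φ cos λ, cos φ sin λ, sin φ).
The central angle between the endpoints is δ = arccos(p₁·p₂) ≈ 1.581 rad (90.6°).
Interpolate at f = 6/10 with slerp weights a = sin((1−f)δ)/sin δ ≈ 0.591, b = sin(fδ)/sin δ ≈ 0.813.
p = a·p₁ + b·p₂ ≈ (-0.450, 0.455, 0.768); φ = arcsin(p_z) ≈ 50.18°, λ = atan2(p_y, p_x) ≈ 134.66°.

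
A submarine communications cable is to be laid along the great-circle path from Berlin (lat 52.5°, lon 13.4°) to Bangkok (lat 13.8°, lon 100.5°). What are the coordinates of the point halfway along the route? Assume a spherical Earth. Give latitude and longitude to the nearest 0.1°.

The haversine formula gives a central angle δ ≈ 1.350 rad (77.3°) between the endpoints.
Interpolate at f = 1/2 with slerp weights a = sin((1−f)δ)/sin δ ≈ 0.640, b = sin(fδ)/sin δ ≈ 0.640.
p = a·p₁ + b·p₂ ≈ (0.266, 0.702, 0.661); φ = arcsin(p_z) ≈ 41.36°, λ = atan2(p_y, p_x) ≈ 69.25°.

≈ lat 41.4°, lon 69.3°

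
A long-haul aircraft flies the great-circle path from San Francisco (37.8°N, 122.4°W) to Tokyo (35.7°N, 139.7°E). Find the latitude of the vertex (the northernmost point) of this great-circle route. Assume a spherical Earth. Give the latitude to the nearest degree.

≈ 49°N

The great circle lies in the plane with unit normal n̂ = (p₁ × p₂)/|p₁ × p₂|.
Here n̂_z ≈ -0.660; the vertex latitude is φ_max = arccos|n̂_z| ≈ 48.7°.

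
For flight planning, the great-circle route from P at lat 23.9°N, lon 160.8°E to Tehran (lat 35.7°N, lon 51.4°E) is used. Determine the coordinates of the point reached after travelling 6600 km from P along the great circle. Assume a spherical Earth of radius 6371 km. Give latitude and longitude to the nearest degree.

Convert each endpoint to a unit vector on the sphere (x = cos φ cos λ, y = cos φ sin λ, z = sin φ).
The central angle between the endpoints is δ = arccos(p₁·p₂) ≈ 1.581 rad (90.6°). The total great-circle distance is δ·R ≈ 1.581 × 6371 ≈ 10073 km, so the target fraction is f = 6600/10073 ≈ 0.655.
Interpolate at f ≈ 0.655 with slerp weights a = sin((1−f)δ)/sin δ ≈ 0.518, b = sin(fδ)/sin δ ≈ 0.860.
p = a·p₁ + b·p₂ ≈ (-0.012, 0.702, 0.712); φ = arcsin(p_z) ≈ 45.41°, λ = atan2(p_y, p_x) ≈ 90.96°.

≈ lat 45°N, lon 91°E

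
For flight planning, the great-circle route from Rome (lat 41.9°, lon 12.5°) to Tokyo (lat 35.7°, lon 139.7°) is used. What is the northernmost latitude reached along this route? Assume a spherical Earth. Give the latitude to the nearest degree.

The great circle lies in the plane with unit normal n̂ = (p₁ × p₂)/|p₁ × p₂|.
Here n̂_z ≈ +0.482; the vertex latitude is φ_max = arccos|n̂_z| ≈ 61.2°.

≈ 61°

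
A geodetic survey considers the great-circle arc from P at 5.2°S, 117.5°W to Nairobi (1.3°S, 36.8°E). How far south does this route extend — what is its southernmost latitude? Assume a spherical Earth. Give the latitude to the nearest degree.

The great circle lies in the plane with unit normal n̂ = (p₁ × p₂)/|p₁ × p₂|.
Here n̂_z ≈ +0.968; the vertex latitude is φ_max = arccos|n̂_z| ≈ 14.5°.
Check via Clairaut: cos φ_max = |cos φ₁| · sin C = cos(5.2°)·sin(103.5°) ≈ 0.968, again giving ≈ 14.5°.

≈ 14°S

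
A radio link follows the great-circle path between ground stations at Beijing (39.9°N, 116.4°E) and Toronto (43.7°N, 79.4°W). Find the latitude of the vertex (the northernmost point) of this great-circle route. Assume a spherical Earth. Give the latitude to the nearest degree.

≈ 81°N

The great circle lies in the plane with unit normal n̂ = (p₁ × p₂)/|p₁ × p₂|.
Here n̂_z ≈ +0.152; the vertex latitude is φ_max = arccos|n̂_z| ≈ 81.3°.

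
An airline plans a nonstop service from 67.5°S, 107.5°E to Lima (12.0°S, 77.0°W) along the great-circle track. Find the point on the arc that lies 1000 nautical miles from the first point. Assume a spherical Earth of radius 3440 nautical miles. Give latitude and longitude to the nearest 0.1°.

≈ 84.0°S, 119.8°E

Convert each endpoint to a unit vector on the sphere (x = cos φ cos λ, y = cos φ sin λ, z = sin φ).
The central angle between the endpoints is δ = arccos(p₁·p₂) ≈ 1.753 rad (100.4°). The total great-circle distance is δ·R ≈ 1.753 × 3440 ≈ 6030 nmi, so the target fraction is f = 1000/6030 ≈ 0.166.
Interpolate at f ≈ 0.166 with slerp weights a = sin((1−f)δ)/sin δ ≈ 1.011, b = sin(fδ)/sin δ ≈ 0.291.
p = a·p₁ + b·p₂ ≈ (-0.052, 0.091, -0.994); φ = arcsin(p_z) ≈ -83.97°, λ = atan2(p_y, p_x) ≈ 119.79°.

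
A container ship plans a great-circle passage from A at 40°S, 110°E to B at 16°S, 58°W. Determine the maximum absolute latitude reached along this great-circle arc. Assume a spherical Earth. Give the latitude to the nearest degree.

≈ 79°S

The great circle lies in the plane with unit normal n̂ = (p₁ × p₂)/|p₁ × p₂|.
Here n̂_z ≈ -0.182; the vertex latitude is φ_max = arccos|n̂_z| ≈ 79.5°.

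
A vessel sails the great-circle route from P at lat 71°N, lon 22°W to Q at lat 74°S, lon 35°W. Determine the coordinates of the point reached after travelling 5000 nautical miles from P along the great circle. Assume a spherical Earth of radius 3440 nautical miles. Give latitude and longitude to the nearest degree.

≈ lat 12°S, lon 28°W

The haversine formula gives a central angle δ ≈ 2.535 rad (145.2°) between the endpoints. The total great-circle distance is δ·R ≈ 2.535 × 3440 ≈ 8720 nmi, so the target fraction is f = 5000/8720 ≈ 0.573.
Interpolate at f ≈ 0.573 with slerp weights a = sin((1−f)δ)/sin δ ≈ 1.548, b = sin(fδ)/sin δ ≈ 1.741.
p = a·p₁ + b·p₂ ≈ (0.860, -0.464, -0.211); φ = arcsin(p_z) ≈ -12.17°, λ = atan2(p_y, p_x) ≈ -28.34°.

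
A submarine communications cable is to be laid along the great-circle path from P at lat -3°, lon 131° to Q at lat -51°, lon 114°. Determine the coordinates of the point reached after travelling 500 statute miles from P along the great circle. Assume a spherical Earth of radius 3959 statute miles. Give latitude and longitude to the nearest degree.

Write both endpoints as unit vectors p₁, p₂ with components (cos φ cos λ, cos φ sin λ, sin φ).
The central angle between the endpoints is δ = arccos(p₁·p₂) ≈ 0.874 rad (50.1°). The total great-circle distance is δ·R ≈ 0.874 × 3959 ≈ 3461 mi, so the target fraction is f = 500/3461 ≈ 0.144.
Interpolate at f ≈ 0.144 with slerp weights a = sin((1−f)δ)/sin δ ≈ 0.887, b = sin(fδ)/sin δ ≈ 0.164.
p = a·p₁ + b·p₂ ≈ (-0.623, 0.763, -0.174); φ = arcsin(p_z) ≈ -10.02°, λ = atan2(p_y, p_x) ≈ 129.24°.

≈ lat -10°, lon 129°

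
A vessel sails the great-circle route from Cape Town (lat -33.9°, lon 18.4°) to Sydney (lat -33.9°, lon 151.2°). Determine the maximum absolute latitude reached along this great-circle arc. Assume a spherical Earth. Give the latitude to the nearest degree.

The great circle lies in the plane with unit normal n̂ = (p₁ × p₂)/|p₁ × p₂|.
Here n̂_z ≈ +0.512; the vertex latitude is φ_max = arccos|n̂_z| ≈ 59.2°.
Check via Clairaut: cos φ_max = |cos φ₁| · sin C = cos(33.9°)·sin(141.9°) ≈ 0.512, again giving ≈ 59.2°.

≈ -59°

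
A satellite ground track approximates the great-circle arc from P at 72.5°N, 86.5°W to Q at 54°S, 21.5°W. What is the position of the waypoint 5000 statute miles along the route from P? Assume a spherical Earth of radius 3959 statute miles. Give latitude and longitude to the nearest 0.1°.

Convert each endpoint to a unit vector on the sphere (x = cos φ cos λ, y = cos φ sin λ, z = sin φ).
The central angle between the endpoints is δ = arccos(p₁·p₂) ≈ 2.342 rad (134.2°). The total great-circle distance is δ·R ≈ 2.342 × 3959 ≈ 9271 mi, so the target fraction is f = 5000/9271 ≈ 0.539.
Interpolate at f ≈ 0.539 with slerp weights a = sin((1−f)δ)/sin δ ≈ 1.229, b = sin(fδ)/sin δ ≈ 1.329.
p = a·p₁ + b·p₂ ≈ (0.749, -0.655, 0.097); φ = arcsin(p_z) ≈ 5.57°, λ = atan2(p_y, p_x) ≈ -41.17°.

≈ 5.6°N, 41.2°W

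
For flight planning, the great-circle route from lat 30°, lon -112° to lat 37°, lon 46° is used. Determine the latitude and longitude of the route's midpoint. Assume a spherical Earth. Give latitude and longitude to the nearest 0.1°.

≈ lat 73.6°, lon -44.8°

The haversine formula gives a central angle δ ≈ 1.918 rad (109.9°) between the endpoints.
Interpolate at f = 1/2 with slerp weights a = sin((1−f)δ)/sin δ ≈ 0.871, b = sin(fδ)/sin δ ≈ 0.871.
p = a·p₁ + b·p₂ ≈ (0.201, -0.199, 0.959); φ = arcsin(p_z) ≈ 73.59°, λ = atan2(p_y, p_x) ≈ -44.76°.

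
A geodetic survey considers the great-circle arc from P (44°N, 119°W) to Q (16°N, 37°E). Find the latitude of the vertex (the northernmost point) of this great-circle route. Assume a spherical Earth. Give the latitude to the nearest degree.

≈ 72°N

The great circle lies in the plane with unit normal n̂ = (p₁ × p₂)/|p₁ × p₂|.
Here n̂_z ≈ +0.313; the vertex latitude is φ_max = arccos|n̂_z| ≈ 71.7°.
Check via Clairaut: cos φ_max = |cos φ₁| · sin C = cos(44.0°)·sin(25.8°) ≈ 0.313, again giving ≈ 71.7°.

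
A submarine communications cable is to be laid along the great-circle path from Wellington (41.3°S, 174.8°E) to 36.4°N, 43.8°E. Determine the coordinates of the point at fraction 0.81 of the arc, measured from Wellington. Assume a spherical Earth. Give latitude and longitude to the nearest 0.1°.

Convert each endpoint to a unit vector on the sphere (x = cos φ cos λ, y = cos φ sin λ, z = sin φ).
The central angle between the endpoints is δ = arccos(p₁·p₂) ≈ 2.479 rad (142.0°).
Interpolate at f = 0.81 with slerp weights a = sin((1−f)δ)/sin δ ≈ 0.738, b = sin(fδ)/sin δ ≈ 1.473.
p = a·p₁ + b·p₂ ≈ (0.304, 0.871, 0.387); φ = arcsin(p_z) ≈ 22.77°, λ = atan2(p_y, p_x) ≈ 70.77°.

≈ 22.8°N, 70.8°E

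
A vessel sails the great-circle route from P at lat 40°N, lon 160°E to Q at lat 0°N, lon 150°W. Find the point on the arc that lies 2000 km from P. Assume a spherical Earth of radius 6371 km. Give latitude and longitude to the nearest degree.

Convert each endpoint to a unit vector on the sphere (x = cos φ cos λ, y = cos φ sin λ, z = sin φ).
The central angle between the endpoints is δ = arccos(p₁·p₂) ≈ 1.056 rad (60.5°). The total great-circle distance is δ·R ≈ 1.056 × 6371 ≈ 6727 km, so the target fraction is f = 2000/6727 ≈ 0.297.
Interpolate at f ≈ 0.297 with slerp weights a = sin((1−f)δ)/sin δ ≈ 0.776, b = sin(fδ)/sin δ ≈ 0.355.
p = a·p₁ + b·p₂ ≈ (-0.866, 0.026, 0.499); φ = arcsin(p_z) ≈ 29.94°, λ = atan2(p_y, p_x) ≈ 178.28°.

≈ lat 30°N, lon 178°E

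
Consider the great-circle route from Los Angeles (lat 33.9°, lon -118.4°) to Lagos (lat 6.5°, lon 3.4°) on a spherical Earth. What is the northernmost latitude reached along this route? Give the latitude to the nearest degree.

≈ 41°

The great circle lies in the plane with unit normal n̂ = (p₁ × p₂)/|p₁ × p₂|.
Here n̂_z ≈ +0.755; the vertex latitude is φ_max = arccos|n̂_z| ≈ 41.0°.
Check via Clairaut: cos φ_max = |cos φ₁| · sin C = cos(33.9°)·sin(65.4°) ≈ 0.755, again giving ≈ 41.0°.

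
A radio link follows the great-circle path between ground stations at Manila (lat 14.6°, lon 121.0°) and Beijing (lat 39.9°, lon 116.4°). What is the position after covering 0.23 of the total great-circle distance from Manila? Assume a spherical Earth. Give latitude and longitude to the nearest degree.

≈ lat 20°, lon 120°

Convert each endpoint to a unit vector on the sphere (x = cos φ cos λ, y = cos φ sin λ, z = sin φ).
The central angle between the endpoints is δ = arccos(p₁·p₂) ≈ 0.447 rad (25.6°).
Interpolate at f = 0.23 with slerp weights a = sin((1−f)δ)/sin δ ≈ 0.781, b = sin(fδ)/sin δ ≈ 0.237.
p = a·p₁ + b·p₂ ≈ (-0.470, 0.811, 0.349); φ = arcsin(p_z) ≈ 20.43°, λ = atan2(p_y, p_x) ≈ 120.11°.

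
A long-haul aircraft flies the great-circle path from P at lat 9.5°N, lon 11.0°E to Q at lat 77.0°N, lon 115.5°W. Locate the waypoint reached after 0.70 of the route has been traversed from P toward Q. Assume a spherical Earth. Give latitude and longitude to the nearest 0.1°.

≈ lat 68.9°N, lon 15.3°W

Convert each endpoint to a unit vector on the sphere (x = cos φ cos λ, y = cos φ sin λ, z = sin φ).
The central angle between the endpoints is δ = arccos(p₁·p₂) ≈ 1.542 rad (88.3°).
Interpolate at f = 0.70 with slerp weights a = sin((1−f)δ)/sin δ ≈ 0.446, b = sin(fδ)/sin δ ≈ 0.882.
p = a·p₁ + b·p₂ ≈ (0.347, -0.095, 0.933); φ = arcsin(p_z) ≈ 68.92°, λ = atan2(p_y, p_x) ≈ -15.33°.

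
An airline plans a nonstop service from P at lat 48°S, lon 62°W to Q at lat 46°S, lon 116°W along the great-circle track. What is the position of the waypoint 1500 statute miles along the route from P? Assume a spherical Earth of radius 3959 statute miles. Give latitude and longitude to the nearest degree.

Convert each endpoint to a unit vector on the sphere (x = cos φ cos λ, y = cos φ sin λ, z = sin φ).
The central angle between the endpoints is δ = arccos(p₁·p₂) ≈ 0.630 rad (36.1°). The total great-circle distance is δ·R ≈ 0.630 × 3959 ≈ 2496 mi, so the target fraction is f = 1500/2496 ≈ 0.601.
Interpolate at f ≈ 0.601 with slerp weights a = sin((1−f)δ)/sin δ ≈ 0.422, b = sin(fδ)/sin δ ≈ 0.627.
p = a·p₁ + b·p₂ ≈ (-0.058, -0.641, -0.765); φ = arcsin(p_z) ≈ -49.92°, λ = atan2(p_y, p_x) ≈ -95.21°.

≈ lat 50°S, lon 95°W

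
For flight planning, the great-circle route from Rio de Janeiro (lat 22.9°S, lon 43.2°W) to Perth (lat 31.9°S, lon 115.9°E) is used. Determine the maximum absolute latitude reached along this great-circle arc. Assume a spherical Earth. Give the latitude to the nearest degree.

≈ 71°S

The great circle lies in the plane with unit normal n̂ = (p₁ × p₂)/|p₁ × p₂|.
Here n̂_z ≈ +0.328; the vertex latitude is φ_max = arccos|n̂_z| ≈ 70.9°.
Check via Clairaut: cos φ_max = |cos φ₁| · sin C = cos(22.9°)·sin(159.2°) ≈ 0.328, again giving ≈ 70.9°.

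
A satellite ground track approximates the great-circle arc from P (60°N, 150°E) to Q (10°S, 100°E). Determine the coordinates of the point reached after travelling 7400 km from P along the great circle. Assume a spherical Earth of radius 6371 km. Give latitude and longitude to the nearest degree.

Write both endpoints as unit vectors p₁, p₂ with components (cos φ cos λ, cos φ sin λ, sin φ).
The central angle between the endpoints is δ = arccos(p₁·p₂) ≈ 1.404 rad (80.4°). The total great-circle distance is δ·R ≈ 1.404 × 6371 ≈ 8944 km, so the target fraction is f = 7400/8944 ≈ 0.827.
Interpolate at f ≈ 0.827 with slerp weights a = sin((1−f)δ)/sin δ ≈ 0.243, b = sin(fδ)/sin δ ≈ 0.930.
p = a·p₁ + b·p₂ ≈ (-0.264, 0.963, 0.049); φ = arcsin(p_z) ≈ 2.82°, λ = atan2(p_y, p_x) ≈ 105.36°.

≈ (3°N, 105°E)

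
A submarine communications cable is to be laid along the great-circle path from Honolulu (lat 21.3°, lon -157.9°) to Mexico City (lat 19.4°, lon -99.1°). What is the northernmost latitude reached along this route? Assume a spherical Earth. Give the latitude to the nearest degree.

The great circle lies in the plane with unit normal n̂ = (p₁ × p₂)/|p₁ × p₂|.
Here n̂_z ≈ +0.919; the vertex latitude is φ_max = arccos|n̂_z| ≈ 23.2°.
Check via Clairaut: cos φ_max = |cos φ₁| · sin C = cos(21.3°)·sin(80.7°) ≈ 0.919, again giving ≈ 23.2°.

≈ 23°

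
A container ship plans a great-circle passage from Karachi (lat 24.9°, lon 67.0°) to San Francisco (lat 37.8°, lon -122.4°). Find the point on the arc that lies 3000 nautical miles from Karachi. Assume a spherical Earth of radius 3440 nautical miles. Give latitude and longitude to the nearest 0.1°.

The haversine formula gives a central angle δ ≈ 2.036 rad (116.7°) between the endpoints. The total great-circle distance is δ·R ≈ 2.036 × 3440 ≈ 7005 nmi, so the target fraction is f = 3000/7005 ≈ 0.428.
Interpolate at f ≈ 0.428 with slerp weights a = sin((1−f)δ)/sin δ ≈ 1.028, b = sin(fδ)/sin δ ≈ 0.857.
p = a·p₁ + b·p₂ ≈ (0.002, 0.287, 0.958); φ = arcsin(p_z) ≈ 73.34°, λ = atan2(p_y, p_x) ≈ 89.69°.

≈ lat 73.3°, lon 89.7°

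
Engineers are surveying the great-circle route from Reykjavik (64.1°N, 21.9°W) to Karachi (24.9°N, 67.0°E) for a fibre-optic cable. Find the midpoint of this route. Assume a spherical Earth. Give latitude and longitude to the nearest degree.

From cos δ = sin φ₁ sin φ₂ + cos φ₁ cos φ₂ cos Δλ, the central angle is δ ≈ 1.174 rad (67.3°).
Interpolate at f = 1/2 with slerp weights a = sin((1−f)δ)/sin δ ≈ 0.601, b = sin(fδ)/sin δ ≈ 0.601.
p = a·p₁ + b·p₂ ≈ (0.456, 0.404, 0.793); φ = arcsin(p_z) ≈ 52.47°, λ = atan2(p_y, p_x) ≈ 41.50°.

≈ 52°N, 41°E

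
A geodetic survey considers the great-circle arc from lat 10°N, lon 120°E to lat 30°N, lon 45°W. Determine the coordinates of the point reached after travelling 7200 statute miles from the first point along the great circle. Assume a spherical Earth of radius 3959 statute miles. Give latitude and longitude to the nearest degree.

From cos δ = sin φ₁ sin φ₂ + cos φ₁ cos φ₂ cos Δλ, the central angle is δ ≈ 2.399 rad (137.5°). The total great-circle distance is δ·R ≈ 2.399 × 3959 ≈ 9499 mi, so the target fraction is f = 7200/9499 ≈ 0.758.
Interpolate at f ≈ 0.758 with slerp weights a = sin((1−f)δ)/sin δ ≈ 0.812, b = sin(fδ)/sin δ ≈ 1.434.
p = a·p₁ + b·p₂ ≈ (0.479, -0.186, 0.858); φ = arcsin(p_z) ≈ 59.10°, λ = atan2(p_y, p_x) ≈ -21.24°.

≈ lat 59°N, lon 21°W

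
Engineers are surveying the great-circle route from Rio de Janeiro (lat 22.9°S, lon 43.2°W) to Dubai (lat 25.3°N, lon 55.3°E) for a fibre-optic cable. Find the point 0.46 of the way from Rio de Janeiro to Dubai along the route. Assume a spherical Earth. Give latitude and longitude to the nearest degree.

≈ lat 0°N, lon 2°E

Convert each endpoint to a unit vector on the sphere (x = cos φ cos λ, y = cos φ sin λ, z = sin φ).
The central angle between the endpoints is δ = arccos(p₁·p₂) ≈ 1.864 rad (106.8°).
Interpolate at f = 0.46 with slerp weights a = sin((1−f)δ)/sin δ ≈ 0.883, b = sin(fδ)/sin δ ≈ 0.790.
p = a·p₁ + b·p₂ ≈ (1.000, 0.031, -0.006); φ = arcsin(p_z) ≈ -0.34°, λ = atan2(p_y, p_x) ≈ 1.75°.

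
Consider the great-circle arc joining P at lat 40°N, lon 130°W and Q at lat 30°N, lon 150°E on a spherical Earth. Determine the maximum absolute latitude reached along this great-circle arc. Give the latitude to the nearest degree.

≈ 43°N

The great circle lies in the plane with unit normal n̂ = (p₁ × p₂)/|p₁ × p₂|.
Here n̂_z ≈ -0.726; the vertex latitude is φ_max = arccos|n̂_z| ≈ 43.4°.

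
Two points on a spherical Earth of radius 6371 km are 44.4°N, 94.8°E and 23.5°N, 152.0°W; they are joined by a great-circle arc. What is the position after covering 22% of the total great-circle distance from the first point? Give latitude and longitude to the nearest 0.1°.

The haversine formula gives a central angle δ ≈ 1.550 rad (88.8°) between the endpoints.
Interpolate at f = 0.22 with slerp weights a = sin((1−f)δ)/sin δ ≈ 0.935, b = sin(fδ)/sin δ ≈ 0.334.
p = a·p₁ + b·p₂ ≈ (-0.327, 0.522, 0.788); φ = arcsin(p_z) ≈ 51.99°, λ = atan2(p_y, p_x) ≈ 122.05°.

≈ 52.0°N, 122.0°E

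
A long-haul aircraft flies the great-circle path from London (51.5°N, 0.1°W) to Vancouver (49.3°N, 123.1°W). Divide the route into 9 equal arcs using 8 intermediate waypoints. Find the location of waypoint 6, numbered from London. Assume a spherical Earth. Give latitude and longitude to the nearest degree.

Convert each endpoint to a unit vector on the sphere (x = cos φ cos λ, y = cos φ sin λ, z = sin φ).
The central angle between the endpoints is δ = arccos(p₁·p₂) ≈ 1.189 rad (68.1°).
Interpolate at f = 6/9 with slerp weights a = sin((1−f)δ)/sin δ ≈ 0.416, b = sin(fδ)/sin δ ≈ 0.768.
p = a·p₁ + b·p₂ ≈ (-0.014, -0.420, 0.908); φ = arcsin(p_z) ≈ 65.17°, λ = atan2(p_y, p_x) ≈ -91.96°.

≈ (65°N, 92°W)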